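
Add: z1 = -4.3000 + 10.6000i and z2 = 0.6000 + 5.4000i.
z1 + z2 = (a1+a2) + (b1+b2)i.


Real: -4.3 + 0.6 = -3.7
Imag: 10.6 + 5.4 = 16

-3.7000 + 16.0000i


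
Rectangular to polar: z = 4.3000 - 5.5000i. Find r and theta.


r = sqrt(18.49+30.25) = sqrt(48.74) = 6.9814
theta = atan2(-5.5, 4.3) = -51.9811 degrees

r = 6.9814, theta = -51.9811 degrees


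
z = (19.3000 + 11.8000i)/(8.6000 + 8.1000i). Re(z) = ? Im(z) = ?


Multiply by conjugate: (19.3000 + 11.8000i)(8.6000 - 8.1000i) / (8.6^2 + 8.1^2)
Numerator real = 19.3*8.6 + 11.8*8.1 = 261.56
Numerator imag = 11.8*8.6 - 19.3*8.1 = -54.85
Denominator = 139.57
Re(z) = 261.56/139.57 = 1.8740
Im(z) = -54.85/139.57 = -0.3930

Re(z) = 1.8740, Im(z) = -0.3930


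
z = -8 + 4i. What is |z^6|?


|z| = sqrt(64+16) = sqrt(80) = 8.9443
|z^6| = |z|^6 = (sqrt(80))^6 = 80^3 = 512000

|z^6| = 512000


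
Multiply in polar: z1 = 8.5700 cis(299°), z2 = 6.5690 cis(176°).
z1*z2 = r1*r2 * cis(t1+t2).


r = 8.5700 * 6.5690 = 56.2963
theta = 299° + 176° = 475° = 115° (mod 360)

56.2963 cis(115°)


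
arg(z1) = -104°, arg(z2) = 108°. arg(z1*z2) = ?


arg(z1*z2) = -104° + 108° = 4°
Normalized to (-180°, 180°]: 4°

4°


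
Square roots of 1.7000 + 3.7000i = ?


|z| = sqrt(2.89+13.69) = 4.0719
sqrt((|z|+a)/2) = sqrt((4.0719+1.7)/2) = sqrt(2.8859) = 1.6988
sqrt((|z|-a)/2) = sqrt((4.0719-1.7)/2) = sqrt(1.1859) = 1.0890

±(1.6988 + 1.0890i) i.e. 1.6988 + 1.0890i and -1.6988 - 1.0890i


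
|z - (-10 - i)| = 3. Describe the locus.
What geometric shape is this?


|z - z0| = r is a circle with center z0 and radius r.
Center = (-10, -1), radius = 3

Circle with center (-10, -1) and radius 3


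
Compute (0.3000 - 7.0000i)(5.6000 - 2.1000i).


Real = 0.3*5.6 - (-7)*(-2.1) = 1.68 - 14.7 = -13.02
Imag = 0.3*(-2.1) + 5.6*(-7) = -0.63 - (39.2) = -39.83

-13.0200 - 39.8300i


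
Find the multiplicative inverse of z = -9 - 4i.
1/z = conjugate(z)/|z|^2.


|z|^2 = 81+16 = 97
1/z = (-9 + 4i)/97

1/z = -0.0928 + 0.0412i


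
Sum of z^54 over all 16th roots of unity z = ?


The roots are w_k = w^k with w = e^(2*pi*i/16), and (w^k)^54 = (w^54)^k.
So S = 1 + u + u^2 + ... + u^(15) with u = w^54.
54 = 3*16 + 6, so 54 is not a multiple of 16: u = (w^16)^3 * w^6 = w^6 ≠ 1 (w is a primitive 16th root), while u^16 = (w^16)^54 = 1.
Geometric series: S = (1 - u^16)/(1 - u) = (1 - 1)/(1 - u) = 0

S = 0


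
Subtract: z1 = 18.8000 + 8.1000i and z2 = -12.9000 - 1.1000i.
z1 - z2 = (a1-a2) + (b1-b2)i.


Real: 18.8 + 12.9 = 31.7
Imag: 8.1 + 1.1 = 9.2

31.7000 + 9.2000i


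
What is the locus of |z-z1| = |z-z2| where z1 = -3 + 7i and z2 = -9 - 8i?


Equal distances means the locus is the perpendicular bisector of z1 and z2.
Midpoint = ((-3+(-9))/2, (7+(-8))/2) = (-6.0000, -0.5000)

Perpendicular bisector through (-6.0000, -0.5000)


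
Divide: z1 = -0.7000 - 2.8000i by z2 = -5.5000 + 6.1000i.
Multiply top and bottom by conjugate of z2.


Conjugate of z2 = -5.5000 - 6.1000i
Numerator: (-0.7000 - 2.8000i)(-5.5000 - 6.1000i) = -13.2300 + 19.6700i
Denominator: (-5.5)^2 + 6.1^2 = 67.46
Result = (-13.2300 + 19.6700i)/67.46

-0.1961 + 0.2916i


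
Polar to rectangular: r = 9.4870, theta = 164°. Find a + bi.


a = 9.4870*cos(164°) = 9.4870*(-0.96126) = -9.1195
b = 9.4870*sin(164°) = 9.4870*0.27564 = 2.6150

-9.1195 + 2.6150i


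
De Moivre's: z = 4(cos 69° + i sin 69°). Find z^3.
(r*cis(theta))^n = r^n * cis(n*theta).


r^3 = 4^3 = 64
n*theta = 3*69° = 207° = 207° (mod 360)
a = 64*cos(207°) = -57.0244
b = 64*sin(207°) = -29.0554

64 cis(207°) = -57.0244 - 29.0554i


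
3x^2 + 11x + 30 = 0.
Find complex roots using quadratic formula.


disc = 11^2 - 4*3*30 = 121 - 360 = -239
sqrt(|disc|) = sqrt(239) = 15.4596
Real part = -11/(2*3) = -1.8333
Imag part = 15.4596/(2*3) = 2.5766

-1.8333 ± 2.5766i


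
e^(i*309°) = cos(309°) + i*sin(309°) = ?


cos(309°) = 0.6293
sin(309°) = -0.7771

e^(i*309°) = 0.6293 - 0.7771i


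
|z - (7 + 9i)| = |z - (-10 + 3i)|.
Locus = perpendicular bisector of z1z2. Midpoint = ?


Equal distances means the locus is the perpendicular bisector of z1 and z2.
Midpoint = ((7+(-10))/2, (9+3)/2) = (-1.5000, 6.0000)

Perpendicular bisector through (-1.5000, 6.0000)


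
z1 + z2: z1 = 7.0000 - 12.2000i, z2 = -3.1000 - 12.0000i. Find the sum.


Real: 7 - 3.1 = 3.9
Imag: -12.2 - 12 = -24.2

3.9000 - 24.2000i


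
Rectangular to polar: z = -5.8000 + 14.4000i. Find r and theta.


r = sqrt(33.64+207.36) = sqrt(241) = 15.5242
theta = atan2(14.4, -5.8) = 111.9385 degrees

r = 15.5242, theta = 111.9385 degrees


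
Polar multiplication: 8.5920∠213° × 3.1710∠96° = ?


r = 8.5920 * 3.1710 = 27.2452
theta = 213° + 96° = 309° = 309° (mod 360)

27.2452 cis(309°)


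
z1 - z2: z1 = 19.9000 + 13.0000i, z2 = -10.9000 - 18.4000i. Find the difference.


Real: 19.9 + 10.9 = 30.8
Imag: 13 + 18.4 = 31.4

30.8000 + 31.4000i


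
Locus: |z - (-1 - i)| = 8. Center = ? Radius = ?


|z - z0| = r is a circle with center z0 and radius r.
Center = (-1, -1), radius = 8

Circle with center (-1, -1) and radius 8


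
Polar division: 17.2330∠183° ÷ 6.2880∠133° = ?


r = 17.2330 / 6.2880 = 2.7406
theta = 183° - 133° = 50° = 50° (mod 360)

2.7406 cis(50°)


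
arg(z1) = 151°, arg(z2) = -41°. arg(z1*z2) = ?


arg(z1*z2) = 151° - 41° = 110°
Normalized to (-180°, 180°]: 110°

110°


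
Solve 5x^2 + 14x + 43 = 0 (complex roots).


disc = 14^2 - 4*5*43 = 196 - 860 = -664
sqrt(|disc|) = sqrt(664) = 25.7682
Real part = -14/(2*5) = -1.4000
Imag part = 25.7682/(2*5) = 2.5768

-1.4000 ± 2.5768i


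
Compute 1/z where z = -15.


|z|^2 = 225+0 = 225
1/z = (-15 - 0i)/225

1/z = -0.0667 + 0i


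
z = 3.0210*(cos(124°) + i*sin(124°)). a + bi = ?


a = 3.0210*cos(124°) = 3.0210*(-0.5592) = -1.6893
b = 3.0210*sin(124°) = 3.0210*0.82904 = 2.5045

-1.6893 + 2.5045i


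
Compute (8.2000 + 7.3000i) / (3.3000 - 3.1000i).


Conjugate of z2 = 3.3000 + 3.1000i
Numerator: (8.2000 + 7.3000i)(3.3000 + 3.1000i) = 4.4300 + 49.5100i
Denominator: 3.3^2 + (-3.1)^2 = 20.5
Result = (4.4300 + 49.5100i)/20.5

0.2161 + 2.4151i


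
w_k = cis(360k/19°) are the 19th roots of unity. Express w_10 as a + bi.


Angle = 360*10/19 = 189.4737°
a = cos(189.4737°) = -0.9864
b = sin(189.4737°) = -0.1646

-0.9864 - 0.1646i


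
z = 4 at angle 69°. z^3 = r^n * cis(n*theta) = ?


r^3 = 4^3 = 64
n*theta = 3*69° = 207° = 207° (mod 360)
a = 64*cos(207°) = -57.0244
b = 64*sin(207°) = -29.0554

64 cis(207°) = -57.0244 - 29.0554i


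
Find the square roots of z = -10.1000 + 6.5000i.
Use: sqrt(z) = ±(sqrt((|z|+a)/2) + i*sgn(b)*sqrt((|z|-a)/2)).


|z| = sqrt(102.01+42.25) = 12.0108
sqrt((|z|+a)/2) = sqrt((12.0108+(-10.1))/2) = sqrt(0.9554) = 0.9775
sqrt((|z|-a)/2) = sqrt((12.0108-(-10.1))/2) = sqrt(11.0554) = 3.3250

±(0.9775 + 3.3250i) i.e. 0.9775 + 3.3250i and -0.9775 - 3.3250i


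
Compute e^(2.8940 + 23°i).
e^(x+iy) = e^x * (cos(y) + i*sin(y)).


e^2.8940 = 18.0654
cos(23°) = 0.920505
sin(23°) = 0.39073
Real = 18.0654*0.920505 = 16.6293
Imag = 18.0654*0.39073 = 7.0587

16.6293 + 7.0587i


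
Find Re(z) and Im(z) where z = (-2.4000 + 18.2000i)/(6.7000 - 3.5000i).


Multiply by conjugate: (-2.4000 + 18.2000i)(6.7000 + 3.5000i) / (6.7^2 + (-3.5)^2)
Numerator real = -2.4*6.7 + 18.2*(-3.5) = -79.78
Numerator imag = 18.2*6.7 - (-2.4)*(-3.5) = 113.54
Denominator = 57.14
Re(z) = -79.78/57.14 = -1.3962
Im(z) = 113.54/57.14 = 1.9870

Re(z) = -1.3962, Im(z) = 1.9870


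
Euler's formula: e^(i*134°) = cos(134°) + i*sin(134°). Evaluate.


cos(134°) = -0.6947
sin(134°) = 0.7193

e^(i*134°) = -0.6947 + 0.7193i


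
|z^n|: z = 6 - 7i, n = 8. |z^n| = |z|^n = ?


|z| = sqrt(36+49) = sqrt(85) = 9.2195
|z^8| = |z|^8 = (sqrt(85))^8 = 85^4 = 52200625

|z^8| = 52200625


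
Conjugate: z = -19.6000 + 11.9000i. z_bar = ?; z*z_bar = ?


z_bar = -19.6000 - 11.9000i
z*z_bar = (-19.6)^2 + 11.9^2 = 384.16 + 141.61 = 525.77

z_bar = -19.6000 - 11.9000i, z*z_bar = 525.77


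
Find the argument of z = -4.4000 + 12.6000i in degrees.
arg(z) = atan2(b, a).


Re = -4.4, Im = 12.6
arg = atan2(12.6, -4.4) = 109.2495 degrees

arg(z) = 109.2495 degrees


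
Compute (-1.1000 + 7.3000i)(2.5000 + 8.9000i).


Real = -1.1*2.5 - 7.3*8.9 = -2.75 - 64.97 = -67.72
Imag = -1.1*8.9 + 2.5*7.3 = -9.79 + 18.25 = 8.46

-67.7200 + 8.4600i


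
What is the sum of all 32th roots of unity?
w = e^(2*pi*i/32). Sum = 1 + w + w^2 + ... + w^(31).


The sum of all 32th roots of unity is 0.
Geometric series: (1 - w^32)/(1 - w) = (1-1)/(1-w) = 0 since w^32 = 1, w ≠ 1.
Alternatively: coefficient of z^31 in z^32 - 1 is 0.

0


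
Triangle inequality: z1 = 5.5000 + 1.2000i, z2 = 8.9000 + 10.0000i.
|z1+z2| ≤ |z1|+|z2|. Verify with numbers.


|z1| = sqrt(5.5^2 + 1.2^2) = sqrt(31.69) = 5.6294
|z2| = sqrt(8.9^2 + 10^2) = sqrt(179.21) = 13.3869
z1+z2 = 14.4000 + 11.2000i
|z1+z2| = sqrt(332.8) = 18.2428
|z1|+|z2| = 5.6294 + 13.3869 = 19.0163

|z1+z2| = 18.2428 ≤ |z1|+|z2| = 19.0163 (verified)


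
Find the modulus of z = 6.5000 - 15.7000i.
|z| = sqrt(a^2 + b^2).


|z| = sqrt(6.5^2 + (-15.7)^2) = sqrt(42.25 + 246.49) = sqrt(288.74) = 16.9924

|z| = 16.9924


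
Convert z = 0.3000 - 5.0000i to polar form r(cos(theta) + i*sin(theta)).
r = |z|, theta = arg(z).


r = sqrt(0.09+25) = sqrt(25.09) = 5.0090
theta = atan2(-5, 0.3) = -86.5664 degrees

r = 5.0090, theta = -86.5664 degrees


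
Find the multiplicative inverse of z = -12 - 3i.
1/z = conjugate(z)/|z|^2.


|z|^2 = 144+9 = 153
1/z = (-12 + 3i)/153

1/z = -0.0784 + 0.0196i


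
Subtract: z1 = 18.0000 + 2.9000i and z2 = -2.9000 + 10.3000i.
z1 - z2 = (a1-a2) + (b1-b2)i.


Real: 18 + 2.9 = 20.9
Imag: 2.9 - 10.3 = -7.4

20.9000 - 7.4000i


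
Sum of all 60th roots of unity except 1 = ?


With w = e^(2*pi*i/60), all 60 of the 60th roots of unity w^0 = 1, w, ..., w^(59) sum to 0: 1 + w + ... + w^(59) = (1 - w^60)/(1 - w) = 0 since w^60 = 1, w ≠ 1.
Removing the root 1: w + w^2 + ... + w^(59) = 0 - 1 = -1

Sum = -1


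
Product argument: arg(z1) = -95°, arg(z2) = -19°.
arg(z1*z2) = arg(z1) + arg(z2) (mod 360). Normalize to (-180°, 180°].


arg(z1*z2) = -95° - 19° = -114°
Normalized to (-180°, 180°]: -114°

-114°


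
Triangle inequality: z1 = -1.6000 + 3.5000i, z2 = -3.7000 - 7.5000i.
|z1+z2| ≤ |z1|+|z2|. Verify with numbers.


|z1| = sqrt((-1.6)^2 + 3.5^2) = sqrt(14.81) = 3.8484
|z2| = sqrt((-3.7)^2 + (-7.5)^2) = sqrt(69.94) = 8.3630
z1+z2 = -5.3000 - 4.0000i
|z1+z2| = sqrt(44.09) = 6.6400
|z1|+|z2| = 3.8484 + 8.3630 = 12.2114

|z1+z2| = 6.6400 ≤ |z1|+|z2| = 12.2114 (verified)


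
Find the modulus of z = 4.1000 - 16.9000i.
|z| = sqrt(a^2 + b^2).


|z| = sqrt(4.1^2 + (-16.9)^2) = sqrt(16.81 + 285.61) = sqrt(302.42) = 17.3902

|z| = 17.3902


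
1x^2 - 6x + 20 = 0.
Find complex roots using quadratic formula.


disc = (-6)^2 - 4*1*20 = 36 - 80 = -44
sqrt(|disc|) = sqrt(44) = 6.6332
Real part = 6/(2*1) = 3.0000
Imag part = 6.6332/(2*1) = 3.3166

3.0000 ± 3.3166i


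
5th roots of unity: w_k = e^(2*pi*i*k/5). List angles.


The 5th roots of unity are cis(360k/5°) for k=0..4
Angle step = 360/5 = 72°
Primitive root: cis(72°)
Primitive root = 0.3090 + 0.9511i

5 roots at angles: 0°, 72°, 144°, 216°, 288°


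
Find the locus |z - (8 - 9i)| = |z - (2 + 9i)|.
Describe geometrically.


Equal distances means the locus is the perpendicular bisector of z1 and z2.
Midpoint = ((8+2)/2, (-9+9)/2) = (5.0000, 0)

Perpendicular bisector through (5.0000, 0)


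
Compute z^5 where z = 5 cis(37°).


r^5 = 5^5 = 3125
n*theta = 5*37° = 185° = 185° (mod 360)
a = 3125*cos(185°) = -3113.1084
b = 3125*sin(185°) = -272.3617

3125 cis(185°) = -3113.1084 - 272.3617i


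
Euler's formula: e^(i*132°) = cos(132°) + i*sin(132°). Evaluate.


cos(132°) = -0.6691
sin(132°) = 0.7431

e^(i*132°) = -0.6691 + 0.7431i


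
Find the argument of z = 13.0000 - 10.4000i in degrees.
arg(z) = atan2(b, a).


Re = 13, Im = -10.4
arg = atan2(-10.4, 13) = -38.6598 degrees

arg(z) = -38.6598 degrees


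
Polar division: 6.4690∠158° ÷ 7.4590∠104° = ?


r = 6.4690 / 7.4590 = 0.8673
theta = 158° - 104° = 54° = 54° (mod 360)

0.8673 cis(54°)


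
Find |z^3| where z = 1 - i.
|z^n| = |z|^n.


|z| = sqrt(1+1) = sqrt(2) = 1.4142
|z^3| = |z|^3 = (sqrt(2))^3 = 2*sqrt(2)

|z^3| = 2*sqrt(2) ≈ 2.8284


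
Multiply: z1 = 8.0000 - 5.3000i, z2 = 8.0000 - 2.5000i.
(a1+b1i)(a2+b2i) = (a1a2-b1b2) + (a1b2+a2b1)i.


Real = 8*8 - (-5.3)*(-2.5) = 64 - 13.25 = 50.75
Imag = 8*(-2.5) + 8*(-5.3) = -20 - (42.4) = -62.4

50.7500 - 62.4000i


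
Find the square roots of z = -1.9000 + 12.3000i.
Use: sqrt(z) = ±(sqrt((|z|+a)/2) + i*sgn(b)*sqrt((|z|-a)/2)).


|z| = sqrt(3.61+151.29) = 12.4459
sqrt((|z|+a)/2) = sqrt((12.4459+(-1.9))/2) = sqrt(5.2729) = 2.2963
sqrt((|z|-a)/2) = sqrt((12.4459-(-1.9))/2) = sqrt(7.1729) = 2.6782

±(2.2963 + 2.6782i) i.e. 2.2963 + 2.6782i and -2.2963 - 2.6782i


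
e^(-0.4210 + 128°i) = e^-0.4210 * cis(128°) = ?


e^-0.4210 = 0.6564
cos(128°) = -0.6157
sin(128°) = 0.788
Real = 0.6564*(-0.6157) = -0.4041
Imag = 0.6564*0.788 = 0.5172

-0.4041 + 0.5172i


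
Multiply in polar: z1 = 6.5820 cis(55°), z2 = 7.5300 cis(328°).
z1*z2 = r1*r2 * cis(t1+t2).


r = 6.5820 * 7.5300 = 49.5625
theta = 55° + 328° = 383° = 23° (mod 360)

49.5625 cis(23°)


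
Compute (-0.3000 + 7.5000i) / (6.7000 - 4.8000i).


Conjugate of z2 = 6.7000 + 4.8000i
Numerator: (-0.3000 + 7.5000i)(6.7000 + 4.8000i) = -38.0100 + 48.8100i
Denominator: 6.7^2 + (-4.8)^2 = 67.93
Result = (-38.0100 + 48.8100i)/67.93

-0.5595 + 0.7185i


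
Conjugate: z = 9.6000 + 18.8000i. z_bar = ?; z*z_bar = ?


z_bar = 9.6000 - 18.8000i
z*z_bar = 9.6^2 + 18.8^2 = 92.16 + 353.44 = 445.6

z_bar = 9.6000 - 18.8000i, z*z_bar = 445.6


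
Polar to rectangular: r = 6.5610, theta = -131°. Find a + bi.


a = 6.5610*cos(-131°) = 6.5610*(-0.65606) = -4.3044
b = 6.5610*sin(-131°) = 6.5610*(-0.7547) = -4.9516

-4.3044 - 4.9516i


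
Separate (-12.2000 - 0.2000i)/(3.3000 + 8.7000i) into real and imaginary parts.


Multiply by conjugate: (-12.2000 - 0.2000i)(3.3000 - 8.7000i) / (3.3^2 + 8.7^2)
Numerator real = -12.2*3.3 - (0.2)*8.7 = -42
Numerator imag = -0.2*3.3 - (-12.2)*8.7 = 105.48
Denominator = 86.58
Re(z) = -42/86.58 = -0.4851
Im(z) = 105.48/86.58 = 1.2183

Re(z) = -0.4851, Im(z) = 1.2183


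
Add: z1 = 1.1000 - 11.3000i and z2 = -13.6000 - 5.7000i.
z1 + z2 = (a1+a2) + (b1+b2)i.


Real: 1.1 - 13.6 = -12.5
Imag: -11.3 - 5.7 = -17

-12.5000 - 17.0000i


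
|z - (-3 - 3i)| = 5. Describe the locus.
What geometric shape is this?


|z - z0| = r is a circle with center z0 and radius r.
Center = (-3, -3), radius = 5

Circle with center (-3, -3) and radius 5


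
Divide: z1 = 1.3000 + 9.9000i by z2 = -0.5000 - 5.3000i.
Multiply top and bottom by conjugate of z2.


Conjugate of z2 = -0.5000 + 5.3000i
Numerator: (1.3000 + 9.9000i)(-0.5000 + 5.3000i) = -53.1200 + 1.9400i
Denominator: (-0.5)^2 + (-5.3)^2 = 28.34
Result = (-53.1200 + 1.9400i)/28.34

-1.8744 + 0.0685i


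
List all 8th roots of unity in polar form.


The 8th roots of unity are cis(360k/8°) for k=0..7
Angle step = 360/8 = 45°
Primitive root: cis(45°)
Primitive root = 0.7071 + 0.7071i

8 roots at angles: 0°, 45°, 90°, 135°, 180°, 225°, 270°, 315°


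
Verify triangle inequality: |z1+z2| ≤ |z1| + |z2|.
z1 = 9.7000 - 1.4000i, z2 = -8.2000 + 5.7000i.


|z1| = sqrt(9.7^2 + (-1.4)^2) = sqrt(96.05) = 9.8005
|z2| = sqrt((-8.2)^2 + 5.7^2) = sqrt(99.73) = 9.9865
z1+z2 = 1.5000 + 4.3000i
|z1+z2| = sqrt(20.74) = 4.5541
|z1|+|z2| = 9.8005 + 9.9865 = 19.7870

|z1+z2| = 4.5541 ≤ |z1|+|z2| = 19.7870 (verified)


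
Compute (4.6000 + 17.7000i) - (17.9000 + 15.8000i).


Real: 4.6 - 17.9 = -13.3
Imag: 17.7 - 15.8 = 1.9

-13.3000 + 1.9000i


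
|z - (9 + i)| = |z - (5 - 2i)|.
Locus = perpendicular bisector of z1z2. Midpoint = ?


Equal distances means the locus is the perpendicular bisector of z1 and z2.
Midpoint = ((9+5)/2, (1+(-2))/2) = (7.0000, -0.5000)

Perpendicular bisector through (7.0000, -0.5000)


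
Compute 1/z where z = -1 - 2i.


|z|^2 = 1+4 = 5
1/z = (-1 + 2i)/5

1/z = -0.2000 + 0.4000i


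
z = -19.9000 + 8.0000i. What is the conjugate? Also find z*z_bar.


z_bar = -19.9000 - 8.0000i
z*z_bar = (-19.9)^2 + 8^2 = 396.01 + 64 = 460.01

z_bar = -19.9000 - 8.0000i, z*z_bar = 460.01


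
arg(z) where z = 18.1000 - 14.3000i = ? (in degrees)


Re = 18.1, Im = -14.3
arg = atan2(-14.3, 18.1) = -38.3107 degrees

arg(z) = -38.3107 degrees


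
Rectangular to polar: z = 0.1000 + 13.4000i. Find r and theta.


r = sqrt(0.01+179.56) = sqrt(179.57) = 13.4004
theta = atan2(13.4, 0.1) = 89.5724 degrees

r = 13.4004, theta = 89.5724 degrees


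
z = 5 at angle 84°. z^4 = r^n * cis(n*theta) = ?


r^4 = 5^4 = 625
n*theta = 4*84° = 336° = 336° (mod 360)
a = 625*cos(336°) = 570.9659
b = 625*sin(336°) = -254.2104

625 cis(336°) = 570.9659 - 254.2104i


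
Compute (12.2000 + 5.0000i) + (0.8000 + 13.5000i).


Real: 12.2 + 0.8 = 13
Imag: 5 + 13.5 = 18.5

13.0000 + 18.5000i


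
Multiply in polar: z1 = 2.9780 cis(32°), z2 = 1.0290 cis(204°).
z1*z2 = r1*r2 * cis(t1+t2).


r = 2.9780 * 1.0290 = 3.0644
theta = 32° + 204° = 236° = 236° (mod 360)

3.0644 cis(236°)


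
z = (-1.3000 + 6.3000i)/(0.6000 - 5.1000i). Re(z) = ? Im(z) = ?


Multiply by conjugate: (-1.3000 + 6.3000i)(0.6000 + 5.1000i) / (0.6^2 + (-5.1)^2)
Numerator real = -1.3*0.6 + 6.3*(-5.1) = -32.91
Numerator imag = 6.3*0.6 - (-1.3)*(-5.1) = -2.85
Denominator = 26.37
Re(z) = -32.91/26.37 = -1.2480
Im(z) = -2.85/26.37 = -0.1081

Re(z) = -1.2480, Im(z) = -0.1081


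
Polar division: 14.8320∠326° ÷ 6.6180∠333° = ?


r = 14.8320 / 6.6180 = 2.2412
theta = 326° - 333° = -7° = 353° (mod 360)

2.2412 cis(353°)


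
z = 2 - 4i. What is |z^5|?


|z| = sqrt(4+16) = sqrt(20) = 4.4721
|z^5| = |z|^5 = (sqrt(20))^5 = 20^2 * sqrt(20) = 400*sqrt(20)

|z^5| = 400*sqrt(20) ≈ 1788.8544


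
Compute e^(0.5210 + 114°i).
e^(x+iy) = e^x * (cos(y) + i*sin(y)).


e^0.5210 = 1.6837
cos(114°) = -0.4067
sin(114°) = 0.9135
Real = 1.6837*(-0.4067) = -0.6848
Imag = 1.6837*0.9135 = 1.5381

-0.6848 + 1.5381i


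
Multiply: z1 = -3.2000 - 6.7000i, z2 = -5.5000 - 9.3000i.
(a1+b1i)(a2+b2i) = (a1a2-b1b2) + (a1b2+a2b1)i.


Real = -3.2*(-5.5) - (-6.7)*(-9.3) = 17.6 - 62.31 = -44.71
Imag = -3.2*(-9.3) - (5.5)*(-6.7) = 29.76 + 36.85 = 66.61

-44.7100 + 66.6100i


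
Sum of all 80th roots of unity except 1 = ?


With w = e^(2*pi*i/80), all 80 of the 80th roots of unity w^0 = 1, w, ..., w^(79) sum to 0: 1 + w + ... + w^(79) = (1 - w^80)/(1 - w) = 0 since w^80 = 1, w ≠ 1.
Removing the root 1: w + w^2 + ... + w^(79) = 0 - 1 = -1

Sum = -1


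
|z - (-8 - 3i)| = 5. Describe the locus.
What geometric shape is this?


|z - z0| = r is a circle with center z0 and radius r.
Center = (-8, -3), radius = 5

Circle with center (-8, -3) and radius 5


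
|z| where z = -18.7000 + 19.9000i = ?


|z| = sqrt((-18.7)^2 + 19.9^2) = sqrt(349.69 + 396.01) = sqrt(745.7) = 27.3075

|z| = 27.3075


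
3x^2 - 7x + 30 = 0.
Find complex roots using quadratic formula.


disc = (-7)^2 - 4*3*30 = 49 - 360 = -311
sqrt(|disc|) = sqrt(311) = 17.6352
Real part = 7/(2*3) = 1.1667
Imag part = 17.6352/(2*3) = 2.9392

1.1667 ± 2.9392i


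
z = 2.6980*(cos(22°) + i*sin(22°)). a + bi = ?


a = 2.6980*cos(22°) = 2.6980*0.92718 = 2.5015
b = 2.6980*sin(22°) = 2.6980*0.3746 = 1.0107

2.5015 + 1.0107i


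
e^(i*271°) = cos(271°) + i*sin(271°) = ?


cos(271°) = 0.0175
sin(271°) = -0.9998

e^(i*271°) = 0.0175 - 0.9998i


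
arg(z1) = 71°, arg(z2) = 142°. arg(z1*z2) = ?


arg(z1*z2) = 71° + 142° = 213°
Normalized to (-180°, 180°]: -147°

-147°


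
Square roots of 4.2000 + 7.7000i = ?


|z| = sqrt(17.64+59.29) = 8.7710
sqrt((|z|+a)/2) = sqrt((8.7710+4.2)/2) = sqrt(6.4855) = 2.5467
sqrt((|z|-a)/2) = sqrt((8.7710-4.2)/2) = sqrt(2.2855) = 1.5118

±(2.5467 + 1.5118i) i.e. 2.5467 + 1.5118i and -2.5467 - 1.5118i


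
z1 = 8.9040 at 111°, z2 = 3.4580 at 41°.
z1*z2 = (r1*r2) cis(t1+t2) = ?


r = 8.9040 * 3.4580 = 30.7900
theta = 111° + 41° = 152° = 152° (mod 360)

30.7900 cis(152°)


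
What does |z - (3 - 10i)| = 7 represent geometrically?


|z - z0| = r is a circle with center z0 and radius r.
Center = (3, -10), radius = 7

Circle with center (3, -10) and radius 7


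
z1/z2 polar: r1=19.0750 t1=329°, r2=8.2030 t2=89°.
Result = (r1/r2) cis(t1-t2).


r = 19.0750 / 8.2030 = 2.3254
theta = 329° - 89° = 240° = 240° (mod 360)

2.3254 cis(240°)


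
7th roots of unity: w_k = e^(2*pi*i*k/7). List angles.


The 7th roots of unity are cis(360k/7°) for k=0..6
Angle step = 360/7 = 51.4286°
Primitive root: cis(51.4286°)
Primitive root = 0.6235 + 0.7818i

7 roots at angles: 0°, 51.4286°, 102.8571°, 154.2857°, 205.7143°, 257.1429°, 308.5714°


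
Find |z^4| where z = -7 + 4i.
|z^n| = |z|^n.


|z| = sqrt(49+16) = sqrt(65) = 8.0623
|z^4| = |z|^4 = (sqrt(65))^4 = 65^2 = 4225

|z^4| = 4225


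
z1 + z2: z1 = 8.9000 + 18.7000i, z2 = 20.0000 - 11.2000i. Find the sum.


Real: 8.9 + 20 = 28.9
Imag: 18.7 - 11.2 = 7.5

28.9000 + 7.5000i


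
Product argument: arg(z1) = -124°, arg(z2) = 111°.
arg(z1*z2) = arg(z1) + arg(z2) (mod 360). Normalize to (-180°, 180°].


arg(z1*z2) = -124° + 111° = -13°
Normalized to (-180°, 180°]: -13°

-13°


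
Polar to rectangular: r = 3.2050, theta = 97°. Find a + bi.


a = 3.2050*cos(97°) = 3.2050*(-0.12187) = -0.3906
b = 3.2050*sin(97°) = 3.2050*0.99255 = 3.1811

-0.3906 + 3.1811i


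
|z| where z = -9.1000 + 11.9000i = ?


|z| = sqrt((-9.1)^2 + 11.9^2) = sqrt(82.81 + 141.61) = sqrt(224.42) = 14.9807

|z| = 14.9807


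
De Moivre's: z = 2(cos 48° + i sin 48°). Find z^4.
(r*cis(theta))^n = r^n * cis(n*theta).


r^4 = 2^4 = 16
n*theta = 4*48° = 192° = 192° (mod 360)
a = 16*cos(192°) = -15.6504
b = 16*sin(192°) = -3.3266

16 cis(192°) = -15.6504 - 3.3266i


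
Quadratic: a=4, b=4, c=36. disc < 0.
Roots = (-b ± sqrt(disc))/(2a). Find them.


disc = 4^2 - 4*4*36 = 16 - 576 = -560
sqrt(|disc|) = sqrt(560) = 23.6643
Real part = -4/(2*4) = -0.5000
Imag part = 23.6643/(2*4) = 2.9580

-0.5000 ± 2.9580i


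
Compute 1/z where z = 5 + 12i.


|z|^2 = 25+144 = 169
1/z = (5 - 12i)/169

1/z = 0.0296 - 0.0710i


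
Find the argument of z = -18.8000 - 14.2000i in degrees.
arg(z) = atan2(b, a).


Re = -18.8, Im = -14.2
arg = atan2(-14.2, -18.8) = -142.9356 degrees

arg(z) = -142.9356 degrees


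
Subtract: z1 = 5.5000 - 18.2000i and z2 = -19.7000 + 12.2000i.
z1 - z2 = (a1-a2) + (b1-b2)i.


Real: 5.5 + 19.7 = 25.2
Imag: -18.2 - 12.2 = -30.4

25.2000 - 30.4000i


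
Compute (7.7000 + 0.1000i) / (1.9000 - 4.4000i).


Conjugate of z2 = 1.9000 + 4.4000i
Numerator: (7.7000 + 0.1000i)(1.9000 + 4.4000i) = 14.1900 + 34.0700i
Denominator: 1.9^2 + (-4.4)^2 = 22.97
Result = (14.1900 + 34.0700i)/22.97

0.6178 + 1.4832i


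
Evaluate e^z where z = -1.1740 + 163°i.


e^-1.1740 = 0.3091
cos(163°) = -0.9563
sin(163°) = 0.2924
Real = 0.3091*(-0.9563) = -0.2956
Imag = 0.3091*0.2924 = 0.0904

-0.2956 + 0.0904i


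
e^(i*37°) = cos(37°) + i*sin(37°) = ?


cos(37°) = 0.7986
sin(37°) = 0.6018

e^(i*37°) = 0.7986 + 0.6018i


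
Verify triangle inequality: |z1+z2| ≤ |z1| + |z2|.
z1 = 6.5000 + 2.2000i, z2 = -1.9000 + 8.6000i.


|z1| = sqrt(6.5^2 + 2.2^2) = sqrt(47.09) = 6.8622
|z2| = sqrt((-1.9)^2 + 8.6^2) = sqrt(77.57) = 8.8074
z1+z2 = 4.6000 + 10.8000i
|z1+z2| = sqrt(137.8) = 11.7388
|z1|+|z2| = 6.8622 + 8.8074 = 15.6696

|z1+z2| = 11.7388 ≤ |z1|+|z2| = 15.6696 (verified)


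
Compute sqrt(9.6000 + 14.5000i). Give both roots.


|z| = sqrt(92.16+210.25) = 17.3899
sqrt((|z|+a)/2) = sqrt((17.3899+9.6)/2) = sqrt(13.4950) = 3.6736
sqrt((|z|-a)/2) = sqrt((17.3899-9.6)/2) = sqrt(3.8950) = 1.9736

±(3.6736 + 1.9736i) i.e. 3.6736 + 1.9736i and -3.6736 - 1.9736i


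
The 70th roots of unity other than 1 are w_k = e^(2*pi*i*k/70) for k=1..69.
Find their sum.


With w = e^(2*pi*i/70), all 70 of the 70th roots of unity w^0 = 1, w, ..., w^(69) sum to 0: 1 + w + ... + w^(69) = (1 - w^70)/(1 - w) = 0 since w^70 = 1, w ≠ 1.
Removing the root 1: w + w^2 + ... + w^(69) = 0 - 1 = -1

Sum = -1


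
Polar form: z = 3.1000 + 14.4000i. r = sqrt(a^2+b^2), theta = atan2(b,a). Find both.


r = sqrt(9.61+207.36) = sqrt(216.97) = 14.7299
theta = atan2(14.4, 3.1) = 77.8509 degrees

r = 14.7299, theta = 77.8509 degrees


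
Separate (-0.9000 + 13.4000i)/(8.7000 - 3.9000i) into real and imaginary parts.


Multiply by conjugate: (-0.9000 + 13.4000i)(8.7000 + 3.9000i) / (8.7^2 + (-3.9)^2)
Numerator real = -0.9*8.7 + 13.4*(-3.9) = -60.09
Numerator imag = 13.4*8.7 - (-0.9)*(-3.9) = 113.07
Denominator = 90.9
Re(z) = -60.09/90.9 = -0.6611
Im(z) = 113.07/90.9 = 1.2439

Re(z) = -0.6611, Im(z) = 1.2439


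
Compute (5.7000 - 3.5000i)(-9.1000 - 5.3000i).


Real = 5.7*(-9.1) - (-3.5)*(-5.3) = -51.87 - 18.55 = -70.42
Imag = 5.7*(-5.3) - (9.1)*(-3.5) = -30.21 + 31.85 = 1.64

-70.4200 + 1.6400i


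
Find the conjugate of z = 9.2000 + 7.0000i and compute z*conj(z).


z_bar = 9.2000 - 7.0000i
z*z_bar = 9.2^2 + 7^2 = 84.64 + 49 = 133.64

z_bar = 9.2000 - 7.0000i, z*z_bar = 133.64


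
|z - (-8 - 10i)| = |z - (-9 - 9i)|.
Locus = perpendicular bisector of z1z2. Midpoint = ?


Equal distances means the locus is the perpendicular bisector of z1 and z2.
Midpoint = ((-8+(-9))/2, (-10+(-9))/2) = (-8.5000, -9.5000)

Perpendicular bisector through (-8.5000, -9.5000)


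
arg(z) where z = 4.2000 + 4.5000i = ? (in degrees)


Re = 4.2, Im = 4.5
arg = atan2(4.5, 4.2) = 46.9749 degrees

arg(z) = 46.9749 degrees


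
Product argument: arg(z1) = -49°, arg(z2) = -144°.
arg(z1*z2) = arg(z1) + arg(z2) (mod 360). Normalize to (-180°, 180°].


arg(z1*z2) = -49° - 144° = -193°
Normalized to (-180°, 180°]: 167°

167°


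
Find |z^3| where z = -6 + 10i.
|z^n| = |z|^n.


|z| = sqrt(36+100) = sqrt(136) = 11.6619
|z^3| = |z|^3 = (sqrt(136))^3 = 136*sqrt(136)

|z^3| = 136*sqrt(136) ≈ 1586.0189


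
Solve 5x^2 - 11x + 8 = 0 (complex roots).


disc = (-11)^2 - 4*5*8 = 121 - 160 = -39
sqrt(|disc|) = sqrt(39) = 6.2450
Real part = 11/(2*5) = 1.1000
Imag part = 6.2450/(2*5) = 0.6245

1.1000 ± 0.6245i


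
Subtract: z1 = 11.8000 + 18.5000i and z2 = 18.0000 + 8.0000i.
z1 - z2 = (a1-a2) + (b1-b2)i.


Real: 11.8 - 18 = -6.2
Imag: 18.5 - 8 = 10.5

-6.2000 + 10.5000i


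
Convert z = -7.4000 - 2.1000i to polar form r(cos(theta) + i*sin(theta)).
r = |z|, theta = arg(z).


r = sqrt(54.76+4.41) = sqrt(59.17) = 7.6922
theta = atan2(-2.1, -7.4) = -164.1569 degrees

r = 7.6922, theta = -164.1569 degrees


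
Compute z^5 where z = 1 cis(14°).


r^5 = 1^5 = 1
n*theta = 5*14° = 70° = 70° (mod 360)
a = 1*cos(70°) = 0.3420
b = 1*sin(70°) = 0.9397

1 cis(70°) = 0.3420 + 0.9397i


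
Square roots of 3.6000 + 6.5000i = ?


|z| = sqrt(12.96+42.25) = 7.4303
sqrt((|z|+a)/2) = sqrt((7.4303+3.6)/2) = sqrt(5.5152) = 2.3484
sqrt((|z|-a)/2) = sqrt((7.4303-3.6)/2) = sqrt(1.9152) = 1.3839

±(2.3484 + 1.3839i) i.e. 2.3484 + 1.3839i and -2.3484 - 1.3839i


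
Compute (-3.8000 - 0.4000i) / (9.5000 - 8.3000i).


Conjugate of z2 = 9.5000 + 8.3000i
Numerator: (-3.8000 - 0.4000i)(9.5000 + 8.3000i) = -32.7800 - 35.3400i
Denominator: 9.5^2 + (-8.3)^2 = 159.14
Result = (-32.7800 - 35.3400i)/159.14

-0.2060 - 0.2221i


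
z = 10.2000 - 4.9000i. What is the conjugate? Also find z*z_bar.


z_bar = 10.2000 + 4.9000i
z*z_bar = 10.2^2 + (-4.9)^2 = 104.04 + 24.01 = 128.05

z_bar = 10.2000 + 4.9000i, z*z_bar = 128.05


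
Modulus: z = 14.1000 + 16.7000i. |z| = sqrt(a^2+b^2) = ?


|z| = sqrt(14.1^2 + 16.7^2) = sqrt(198.81 + 278.89) = sqrt(477.7) = 21.8563

|z| = 21.8563


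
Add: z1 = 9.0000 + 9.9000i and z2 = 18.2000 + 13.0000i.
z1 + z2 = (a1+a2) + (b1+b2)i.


Real: 9 + 18.2 = 27.2
Imag: 9.9 + 13 = 22.9

27.2000 + 22.9000i


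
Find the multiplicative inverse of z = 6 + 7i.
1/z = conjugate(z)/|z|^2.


|z|^2 = 36+49 = 85
1/z = (6 - 7i)/85

1/z = 0.0706 - 0.0824i


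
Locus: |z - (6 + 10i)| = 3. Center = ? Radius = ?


|z - z0| = r is a circle with center z0 and radius r.
Center = (6, 10), radius = 3

Circle with center (6, 10) and radius 3


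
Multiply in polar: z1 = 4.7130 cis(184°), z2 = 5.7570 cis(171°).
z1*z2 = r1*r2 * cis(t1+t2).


r = 4.7130 * 5.7570 = 27.1327
theta = 184° + 171° = 355° = 355° (mod 360)

27.1327 cis(355°)


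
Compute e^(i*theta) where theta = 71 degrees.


cos(71°) = 0.3256
sin(71°) = 0.9455

e^(i*71°) = 0.3256 + 0.9455i


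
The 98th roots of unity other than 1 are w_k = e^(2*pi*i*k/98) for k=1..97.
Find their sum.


With w = e^(2*pi*i/98), all 98 of the 98th roots of unity w^0 = 1, w, ..., w^(97) sum to 0: 1 + w + ... + w^(97) = (1 - w^98)/(1 - w) = 0 since w^98 = 1, w ≠ 1.
Removing the root 1: w + w^2 + ... + w^(97) = 0 - 1 = -1

Sum = -1


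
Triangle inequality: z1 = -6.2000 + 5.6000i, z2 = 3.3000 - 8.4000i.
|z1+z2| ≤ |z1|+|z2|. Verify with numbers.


|z1| = sqrt((-6.2)^2 + 5.6^2) = sqrt(69.8) = 8.3546
|z2| = sqrt(3.3^2 + (-8.4)^2) = sqrt(81.45) = 9.0250
z1+z2 = -2.9000 - 2.8000i
|z1+z2| = sqrt(16.25) = 4.0311
|z1|+|z2| = 8.3546 + 9.0250 = 17.3796

|z1+z2| = 4.0311 ≤ |z1|+|z2| = 17.3796 (verified)


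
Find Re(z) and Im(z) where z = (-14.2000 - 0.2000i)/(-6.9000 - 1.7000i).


Multiply by conjugate: (-14.2000 - 0.2000i)(-6.9000 + 1.7000i) / ((-6.9)^2 + (-1.7)^2)
Numerator real = -14.2*(-6.9) - (0.2)*(-1.7) = 98.32
Numerator imag = -0.2*(-6.9) - (-14.2)*(-1.7) = -22.76
Denominator = 50.5
Re(z) = 98.32/50.5 = 1.9469
Im(z) = -22.76/50.5 = -0.4507

Re(z) = 1.9469, Im(z) = -0.4507


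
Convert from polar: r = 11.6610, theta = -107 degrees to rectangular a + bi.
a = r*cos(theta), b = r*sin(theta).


a = 11.6610*cos(-107°) = 11.6610*(-0.29237) = -3.4093
b = 11.6610*sin(-107°) = 11.6610*(-0.956305) = -11.1515

-3.4093 - 11.1515i


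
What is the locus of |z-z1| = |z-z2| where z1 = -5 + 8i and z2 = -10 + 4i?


Equal distances means the locus is the perpendicular bisector of z1 and z2.
Midpoint = ((-5+(-10))/2, (8+4)/2) = (-7.5000, 6.0000)

Perpendicular bisector through (-7.5000, 6.0000)


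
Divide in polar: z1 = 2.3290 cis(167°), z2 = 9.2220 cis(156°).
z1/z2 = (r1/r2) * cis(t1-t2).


r = 2.3290 / 9.2220 = 0.2525
theta = 167° - 156° = 11° = 11° (mod 360)

0.2525 cis(11°)


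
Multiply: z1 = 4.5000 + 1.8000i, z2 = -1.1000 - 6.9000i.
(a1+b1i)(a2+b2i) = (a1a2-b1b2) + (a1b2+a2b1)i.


Real = 4.5*(-1.1) - 1.8*(-6.9) = -4.95 - (-12.42) = 7.47
Imag = 4.5*(-6.9) - (1.1)*1.8 = -31.05 - (1.98) = -33.03

7.4700 - 33.0300i


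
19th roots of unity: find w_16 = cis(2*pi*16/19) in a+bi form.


Angle = 360*16/19 = 303.1579°
a = cos(303.1579°) = 0.5469
b = sin(303.1579°) = -0.8372

0.5469 - 0.8372i


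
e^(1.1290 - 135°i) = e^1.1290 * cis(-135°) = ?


e^1.1290 = 3.0926
cos(-135°) = -0.7071
sin(-135°) = -0.7071
Real = 3.0926*(-0.7071) = -2.1868
Imag = 3.0926*(-0.7071) = -2.1868

-2.1868 - 2.1868i


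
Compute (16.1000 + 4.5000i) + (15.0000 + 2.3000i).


Real: 16.1 + 15 = 31.1
Imag: 4.5 + 2.3 = 6.8

31.1000 + 6.8000i


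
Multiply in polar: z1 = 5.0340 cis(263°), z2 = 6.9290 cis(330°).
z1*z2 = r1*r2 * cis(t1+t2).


r = 5.0340 * 6.9290 = 34.8806
theta = 263° + 330° = 593° = 233° (mod 360)

34.8806 cis(233°)


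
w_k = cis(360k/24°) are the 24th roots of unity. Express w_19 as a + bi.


Angle = 360*19/24 = 285°
a = cos(285°) = 0.2588
b = sin(285°) = -0.9659

0.2588 - 0.9659i


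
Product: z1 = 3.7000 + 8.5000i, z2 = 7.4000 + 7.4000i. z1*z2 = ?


Real = 3.7*7.4 - 8.5*7.4 = 27.38 - 62.9 = -35.52
Imag = 3.7*7.4 + 7.4*8.5 = 27.38 + 62.9 = 90.28

-35.5200 + 90.2800i


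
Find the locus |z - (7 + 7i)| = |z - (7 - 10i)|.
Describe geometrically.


Equal distances means the locus is the perpendicular bisector of z1 and z2.
Midpoint = ((7+7)/2, (7+(-10))/2) = (7.0000, -1.5000)

Perpendicular bisector through (7.0000, -1.5000)


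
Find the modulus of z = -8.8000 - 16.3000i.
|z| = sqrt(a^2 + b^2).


|z| = sqrt((-8.8)^2 + (-16.3)^2) = sqrt(77.44 + 265.69) = sqrt(343.13) = 18.5238

|z| = 18.5238


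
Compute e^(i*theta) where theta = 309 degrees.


cos(309°) = 0.6293
sin(309°) = -0.7771

e^(i*309°) = 0.6293 - 0.7771i


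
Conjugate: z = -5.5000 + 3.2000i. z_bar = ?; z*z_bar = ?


z_bar = -5.5000 - 3.2000i
z*z_bar = (-5.5)^2 + 3.2^2 = 30.25 + 10.24 = 40.49

z_bar = -5.5000 - 3.2000i, z*z_bar = 40.49


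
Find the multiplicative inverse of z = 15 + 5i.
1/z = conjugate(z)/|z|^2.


|z|^2 = 225+25 = 250
1/z = (15 - 5i)/250

1/z = 0.0600 - 0.0200i


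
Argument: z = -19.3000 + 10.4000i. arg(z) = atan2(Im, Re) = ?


Re = -19.3, Im = 10.4
arg = atan2(10.4, -19.3) = 151.6815 degrees

arg(z) = 151.6815 degrees


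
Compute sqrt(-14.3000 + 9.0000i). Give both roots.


|z| = sqrt(204.49+81) = 16.8964
sqrt((|z|+a)/2) = sqrt((16.8964+(-14.3))/2) = sqrt(1.2982) = 1.1394
sqrt((|z|-a)/2) = sqrt((16.8964-(-14.3))/2) = sqrt(15.5982) = 3.9495

±(1.1394 + 3.9495i) i.e. 1.1394 + 3.9495i and -1.1394 - 3.9495i


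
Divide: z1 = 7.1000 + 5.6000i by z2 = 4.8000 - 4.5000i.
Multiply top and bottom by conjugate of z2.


Conjugate of z2 = 4.8000 + 4.5000i
Numerator: (7.1000 + 5.6000i)(4.8000 + 4.5000i) = 8.8800 + 58.8300i
Denominator: 4.8^2 + (-4.5)^2 = 43.29
Result = (8.8800 + 58.8300i)/43.29

0.2051 + 1.3590i


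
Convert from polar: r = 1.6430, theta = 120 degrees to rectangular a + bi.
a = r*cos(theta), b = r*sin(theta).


a = 1.6430*cos(120°) = 1.6430*(-0.5) = -0.8215
b = 1.6430*sin(120°) = 1.6430*0.86603 = 1.4229

-0.8215 + 1.4229i


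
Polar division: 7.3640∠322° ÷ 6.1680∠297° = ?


r = 7.3640 / 6.1680 = 1.1939
theta = 322° - 297° = 25° = 25° (mod 360)

1.1939 cis(25°)


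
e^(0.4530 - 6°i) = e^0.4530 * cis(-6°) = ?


e^0.4530 = 1.5730
cos(-6°) = 0.99452
sin(-6°) = -0.1045
Real = 1.5730*0.99452 = 1.5644
Imag = 1.5730*(-0.1045) = -0.1644

1.5644 - 0.1644i


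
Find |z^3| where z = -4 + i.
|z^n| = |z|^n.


|z| = sqrt(16+1) = sqrt(17) = 4.1231
|z^3| = |z|^3 = (sqrt(17))^3 = 17*sqrt(17)

|z^3| = 17*sqrt(17) ≈ 70.0928


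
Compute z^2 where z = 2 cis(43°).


r^2 = 2^2 = 4
n*theta = 2*43° = 86° = 86° (mod 360)
a = 4*cos(86°) = 0.2790
b = 4*sin(86°) = 3.9903

4 cis(86°) = 0.2790 + 3.9903i


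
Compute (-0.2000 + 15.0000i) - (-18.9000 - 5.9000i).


Real: -0.2 + 18.9 = 18.7
Imag: 15 + 5.9 = 20.9

18.7000 + 20.9000i


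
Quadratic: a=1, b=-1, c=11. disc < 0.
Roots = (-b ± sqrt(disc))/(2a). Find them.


disc = (-1)^2 - 4*1*11 = 1 - 44 = -43
sqrt(|disc|) = sqrt(43) = 6.5574
Real part = 1/(2*1) = 0.5000
Imag part = 6.5574/(2*1) = 3.2787

0.5000 ± 3.2787i


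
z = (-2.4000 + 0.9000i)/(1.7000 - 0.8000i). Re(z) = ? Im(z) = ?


Multiply by conjugate: (-2.4000 + 0.9000i)(1.7000 + 0.8000i) / (1.7^2 + (-0.8)^2)
Numerator real = -2.4*1.7 + 0.9*(-0.8) = -4.8
Numerator imag = 0.9*1.7 - (-2.4)*(-0.8) = -0.39
Denominator = 3.53
Re(z) = -4.8/3.53 = -1.3598
Im(z) = -0.39/3.53 = -0.1105

Re(z) = -1.3598, Im(z) = -0.1105


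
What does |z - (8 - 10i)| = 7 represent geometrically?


|z - z0| = r is a circle with center z0 and radius r.
Center = (8, -10), radius = 7

Circle with center (8, -10) and radius 7


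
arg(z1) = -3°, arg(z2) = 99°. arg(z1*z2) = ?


arg(z1*z2) = -3° + 99° = 96°
Normalized to (-180°, 180°]: 96°

96°


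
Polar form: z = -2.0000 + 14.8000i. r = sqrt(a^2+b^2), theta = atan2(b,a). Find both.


r = sqrt(4+219.04) = sqrt(223.04) = 14.9345
theta = atan2(14.8, -2) = 97.6961 degrees

r = 14.9345, theta = 97.6961 degrees


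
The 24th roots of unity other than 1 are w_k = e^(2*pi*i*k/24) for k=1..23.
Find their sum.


With w = e^(2*pi*i/24), all 24 of the 24th roots of unity w^0 = 1, w, ..., w^(23) sum to 0: 1 + w + ... + w^(23) = (1 - w^24)/(1 - w) = 0 since w^24 = 1, w ≠ 1.
Removing the root 1: w + w^2 + ... + w^(23) = 0 - 1 = -1

Sum = -1


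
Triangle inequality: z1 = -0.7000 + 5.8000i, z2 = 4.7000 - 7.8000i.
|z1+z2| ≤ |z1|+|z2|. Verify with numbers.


|z1| = sqrt((-0.7)^2 + 5.8^2) = sqrt(34.13) = 5.8421
|z2| = sqrt(4.7^2 + (-7.8)^2) = sqrt(82.93) = 9.1066
z1+z2 = 4.0000 - 2.0000i
|z1+z2| = sqrt(20) = 4.4721
|z1|+|z2| = 5.8421 + 9.1066 = 14.9487

|z1+z2| = 4.4721 ≤ |z1|+|z2| = 14.9487 (verified)


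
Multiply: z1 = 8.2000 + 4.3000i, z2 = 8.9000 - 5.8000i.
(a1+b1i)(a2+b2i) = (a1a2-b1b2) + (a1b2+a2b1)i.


Real = 8.2*8.9 - 4.3*(-5.8) = 72.98 - (-24.94) = 97.92
Imag = 8.2*(-5.8) + 8.9*4.3 = -47.56 + 38.27 = -9.29

97.9200 - 9.2900i


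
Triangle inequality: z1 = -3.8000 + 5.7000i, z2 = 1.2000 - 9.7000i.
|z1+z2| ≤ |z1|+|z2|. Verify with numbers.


|z1| = sqrt((-3.8)^2 + 5.7^2) = sqrt(46.93) = 6.8505
|z2| = sqrt(1.2^2 + (-9.7)^2) = sqrt(95.53) = 9.7739
z1+z2 = -2.6000 - 4.0000i
|z1+z2| = sqrt(22.76) = 4.7707
|z1|+|z2| = 6.8505 + 9.7739 = 16.6244

|z1+z2| = 4.7707 ≤ |z1|+|z2| = 16.6244 (verified)


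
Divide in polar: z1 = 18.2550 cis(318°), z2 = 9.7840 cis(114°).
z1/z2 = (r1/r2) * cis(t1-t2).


r = 18.2550 / 9.7840 = 1.8658
theta = 318° - 114° = 204° = 204° (mod 360)

1.8658 cis(204°)


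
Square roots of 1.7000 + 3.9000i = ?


|z| = sqrt(2.89+15.21) = 4.2544
sqrt((|z|+a)/2) = sqrt((4.2544+1.7)/2) = sqrt(2.9772) = 1.7255
sqrt((|z|-a)/2) = sqrt((4.2544-1.7)/2) = sqrt(1.2772) = 1.1301

±(1.7255 + 1.1301i) i.e. 1.7255 + 1.1301i and -1.7255 - 1.1301i


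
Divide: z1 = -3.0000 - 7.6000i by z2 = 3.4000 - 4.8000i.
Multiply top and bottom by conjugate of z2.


Conjugate of z2 = 3.4000 + 4.8000i
Numerator: (-3.0000 - 7.6000i)(3.4000 + 4.8000i) = 26.2800 - 40.2400i
Denominator: 3.4^2 + (-4.8)^2 = 34.6
Result = (26.2800 - 40.2400i)/34.6

0.7595 - 1.1630i


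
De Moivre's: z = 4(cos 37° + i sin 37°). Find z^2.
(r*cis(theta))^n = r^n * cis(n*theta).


r^2 = 4^2 = 16
n*theta = 2*37° = 74° = 74° (mod 360)
a = 16*cos(74°) = 4.4102
b = 16*sin(74°) = 15.3802

16 cis(74°) = 4.4102 + 15.3802i


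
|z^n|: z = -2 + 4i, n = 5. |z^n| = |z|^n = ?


|z| = sqrt(4+16) = sqrt(20) = 4.4721
|z^5| = |z|^5 = (sqrt(20))^5 = 20^2 * sqrt(20) = 400*sqrt(20)

|z^5| = 400*sqrt(20) ≈ 1788.8544


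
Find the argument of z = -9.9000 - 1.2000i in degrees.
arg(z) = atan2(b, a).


Re = -9.9, Im = -1.2
arg = atan2(-1.2, -9.9) = -173.0888 degrees

arg(z) = -173.0888 degrees


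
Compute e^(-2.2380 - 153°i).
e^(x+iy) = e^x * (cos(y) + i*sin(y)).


e^-2.2380 = 0.10667
cos(-153°) = -0.891
sin(-153°) = -0.454
Real = 0.10667*(-0.891) = -0.0950
Imag = 0.10667*(-0.454) = -0.0484

-0.0950 - 0.0484i


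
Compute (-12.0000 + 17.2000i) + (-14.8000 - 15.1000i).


Real: -12 - 14.8 = -26.8
Imag: 17.2 - 15.1 = 2.1

-26.8000 + 2.1000i


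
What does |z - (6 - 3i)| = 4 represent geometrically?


|z - z0| = r is a circle with center z0 and radius r.
Center = (6, -3), radius = 4

Circle with center (6, -3) and radius 4


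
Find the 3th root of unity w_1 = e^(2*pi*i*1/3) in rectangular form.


Angle = 360*1/3 = 120°
a = cos(120°) = -0.5000
b = sin(120°) = 0.8660

-0.5000 + 0.8660i


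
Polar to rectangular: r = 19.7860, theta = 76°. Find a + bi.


a = 19.7860*cos(76°) = 19.7860*0.241922 = 4.7867
b = 19.7860*sin(76°) = 19.7860*0.970296 = 19.1983

4.7867 + 19.1983i
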